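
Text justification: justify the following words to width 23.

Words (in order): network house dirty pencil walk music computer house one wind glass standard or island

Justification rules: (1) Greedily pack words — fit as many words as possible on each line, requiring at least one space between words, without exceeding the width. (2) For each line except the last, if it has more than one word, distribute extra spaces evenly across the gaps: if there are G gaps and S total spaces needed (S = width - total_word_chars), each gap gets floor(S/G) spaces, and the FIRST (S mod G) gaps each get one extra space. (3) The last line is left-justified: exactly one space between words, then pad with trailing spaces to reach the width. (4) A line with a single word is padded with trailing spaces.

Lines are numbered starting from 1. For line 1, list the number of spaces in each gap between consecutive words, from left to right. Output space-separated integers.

Answer: 3 3

Derivation:
Line 1: ['network', 'house', 'dirty'] (min_width=19, slack=4)
Line 2: ['pencil', 'walk', 'music'] (min_width=17, slack=6)
Line 3: ['computer', 'house', 'one', 'wind'] (min_width=23, slack=0)
Line 4: ['glass', 'standard', 'or'] (min_width=17, slack=6)
Line 5: ['island'] (min_width=6, slack=17)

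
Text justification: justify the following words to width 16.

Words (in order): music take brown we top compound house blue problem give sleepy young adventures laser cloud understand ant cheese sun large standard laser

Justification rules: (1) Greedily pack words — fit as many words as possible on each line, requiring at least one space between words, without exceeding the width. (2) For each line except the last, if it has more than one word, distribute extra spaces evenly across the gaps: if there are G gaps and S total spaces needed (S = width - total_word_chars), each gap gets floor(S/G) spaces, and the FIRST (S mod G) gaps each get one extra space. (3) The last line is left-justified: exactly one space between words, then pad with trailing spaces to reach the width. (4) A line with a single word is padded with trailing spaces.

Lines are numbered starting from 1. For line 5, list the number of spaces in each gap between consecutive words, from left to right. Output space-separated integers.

Line 1: ['music', 'take', 'brown'] (min_width=16, slack=0)
Line 2: ['we', 'top', 'compound'] (min_width=15, slack=1)
Line 3: ['house', 'blue'] (min_width=10, slack=6)
Line 4: ['problem', 'give'] (min_width=12, slack=4)
Line 5: ['sleepy', 'young'] (min_width=12, slack=4)
Line 6: ['adventures', 'laser'] (min_width=16, slack=0)
Line 7: ['cloud', 'understand'] (min_width=16, slack=0)
Line 8: ['ant', 'cheese', 'sun'] (min_width=14, slack=2)
Line 9: ['large', 'standard'] (min_width=14, slack=2)
Line 10: ['laser'] (min_width=5, slack=11)

Answer: 5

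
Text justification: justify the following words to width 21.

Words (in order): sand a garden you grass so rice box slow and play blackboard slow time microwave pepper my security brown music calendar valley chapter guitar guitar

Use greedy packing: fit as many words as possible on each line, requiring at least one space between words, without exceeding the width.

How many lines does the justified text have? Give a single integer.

Answer: 8

Derivation:
Line 1: ['sand', 'a', 'garden', 'you'] (min_width=17, slack=4)
Line 2: ['grass', 'so', 'rice', 'box'] (min_width=17, slack=4)
Line 3: ['slow', 'and', 'play'] (min_width=13, slack=8)
Line 4: ['blackboard', 'slow', 'time'] (min_width=20, slack=1)
Line 5: ['microwave', 'pepper', 'my'] (min_width=19, slack=2)
Line 6: ['security', 'brown', 'music'] (min_width=20, slack=1)
Line 7: ['calendar', 'valley'] (min_width=15, slack=6)
Line 8: ['chapter', 'guitar', 'guitar'] (min_width=21, slack=0)
Total lines: 8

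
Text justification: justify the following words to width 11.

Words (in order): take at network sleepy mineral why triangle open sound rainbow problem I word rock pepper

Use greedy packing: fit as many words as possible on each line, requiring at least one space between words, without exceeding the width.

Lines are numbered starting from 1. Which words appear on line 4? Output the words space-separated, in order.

Answer: mineral why

Derivation:
Line 1: ['take', 'at'] (min_width=7, slack=4)
Line 2: ['network'] (min_width=7, slack=4)
Line 3: ['sleepy'] (min_width=6, slack=5)
Line 4: ['mineral', 'why'] (min_width=11, slack=0)
Line 5: ['triangle'] (min_width=8, slack=3)
Line 6: ['open', 'sound'] (min_width=10, slack=1)
Line 7: ['rainbow'] (min_width=7, slack=4)
Line 8: ['problem', 'I'] (min_width=9, slack=2)
Line 9: ['word', 'rock'] (min_width=9, slack=2)
Line 10: ['pepper'] (min_width=6, slack=5)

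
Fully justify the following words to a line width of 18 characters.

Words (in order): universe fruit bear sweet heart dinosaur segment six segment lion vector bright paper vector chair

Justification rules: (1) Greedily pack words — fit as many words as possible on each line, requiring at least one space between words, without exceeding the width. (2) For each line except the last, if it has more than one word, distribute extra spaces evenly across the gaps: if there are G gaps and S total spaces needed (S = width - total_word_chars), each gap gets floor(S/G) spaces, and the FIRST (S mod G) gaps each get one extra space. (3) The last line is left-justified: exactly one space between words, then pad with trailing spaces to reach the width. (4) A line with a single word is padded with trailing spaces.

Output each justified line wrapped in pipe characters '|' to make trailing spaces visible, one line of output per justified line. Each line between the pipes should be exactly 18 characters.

Line 1: ['universe', 'fruit'] (min_width=14, slack=4)
Line 2: ['bear', 'sweet', 'heart'] (min_width=16, slack=2)
Line 3: ['dinosaur', 'segment'] (min_width=16, slack=2)
Line 4: ['six', 'segment', 'lion'] (min_width=16, slack=2)
Line 5: ['vector', 'bright'] (min_width=13, slack=5)
Line 6: ['paper', 'vector', 'chair'] (min_width=18, slack=0)

Answer: |universe     fruit|
|bear  sweet  heart|
|dinosaur   segment|
|six  segment  lion|
|vector      bright|
|paper vector chair|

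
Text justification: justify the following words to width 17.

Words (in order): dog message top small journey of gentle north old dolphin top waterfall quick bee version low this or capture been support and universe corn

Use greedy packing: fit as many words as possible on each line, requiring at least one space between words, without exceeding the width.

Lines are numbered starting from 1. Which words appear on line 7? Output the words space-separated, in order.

Answer: this or capture

Derivation:
Line 1: ['dog', 'message', 'top'] (min_width=15, slack=2)
Line 2: ['small', 'journey', 'of'] (min_width=16, slack=1)
Line 3: ['gentle', 'north', 'old'] (min_width=16, slack=1)
Line 4: ['dolphin', 'top'] (min_width=11, slack=6)
Line 5: ['waterfall', 'quick'] (min_width=15, slack=2)
Line 6: ['bee', 'version', 'low'] (min_width=15, slack=2)
Line 7: ['this', 'or', 'capture'] (min_width=15, slack=2)
Line 8: ['been', 'support', 'and'] (min_width=16, slack=1)
Line 9: ['universe', 'corn'] (min_width=13, slack=4)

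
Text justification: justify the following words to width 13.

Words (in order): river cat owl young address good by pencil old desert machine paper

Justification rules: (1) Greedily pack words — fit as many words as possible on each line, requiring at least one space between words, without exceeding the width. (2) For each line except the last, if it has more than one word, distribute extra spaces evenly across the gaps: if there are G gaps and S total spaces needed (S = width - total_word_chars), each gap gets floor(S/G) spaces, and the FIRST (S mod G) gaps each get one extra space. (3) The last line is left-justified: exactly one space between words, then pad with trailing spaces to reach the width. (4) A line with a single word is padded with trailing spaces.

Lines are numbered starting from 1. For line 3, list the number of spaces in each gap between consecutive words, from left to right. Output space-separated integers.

Answer: 7

Derivation:
Line 1: ['river', 'cat', 'owl'] (min_width=13, slack=0)
Line 2: ['young', 'address'] (min_width=13, slack=0)
Line 3: ['good', 'by'] (min_width=7, slack=6)
Line 4: ['pencil', 'old'] (min_width=10, slack=3)
Line 5: ['desert'] (min_width=6, slack=7)
Line 6: ['machine', 'paper'] (min_width=13, slack=0)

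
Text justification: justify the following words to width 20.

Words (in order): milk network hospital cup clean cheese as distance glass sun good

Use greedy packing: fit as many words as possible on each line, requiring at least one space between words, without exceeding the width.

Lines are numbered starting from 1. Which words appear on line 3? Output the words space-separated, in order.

Answer: cheese as distance

Derivation:
Line 1: ['milk', 'network'] (min_width=12, slack=8)
Line 2: ['hospital', 'cup', 'clean'] (min_width=18, slack=2)
Line 3: ['cheese', 'as', 'distance'] (min_width=18, slack=2)
Line 4: ['glass', 'sun', 'good'] (min_width=14, slack=6)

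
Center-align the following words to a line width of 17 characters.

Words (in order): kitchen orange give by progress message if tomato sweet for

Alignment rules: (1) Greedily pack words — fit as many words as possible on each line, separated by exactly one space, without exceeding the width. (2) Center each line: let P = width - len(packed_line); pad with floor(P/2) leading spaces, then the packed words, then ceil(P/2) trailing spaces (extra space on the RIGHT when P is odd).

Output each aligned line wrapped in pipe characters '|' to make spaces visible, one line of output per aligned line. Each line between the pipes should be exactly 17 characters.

Line 1: ['kitchen', 'orange'] (min_width=14, slack=3)
Line 2: ['give', 'by', 'progress'] (min_width=16, slack=1)
Line 3: ['message', 'if', 'tomato'] (min_width=17, slack=0)
Line 4: ['sweet', 'for'] (min_width=9, slack=8)

Answer: | kitchen orange  |
|give by progress |
|message if tomato|
|    sweet for    |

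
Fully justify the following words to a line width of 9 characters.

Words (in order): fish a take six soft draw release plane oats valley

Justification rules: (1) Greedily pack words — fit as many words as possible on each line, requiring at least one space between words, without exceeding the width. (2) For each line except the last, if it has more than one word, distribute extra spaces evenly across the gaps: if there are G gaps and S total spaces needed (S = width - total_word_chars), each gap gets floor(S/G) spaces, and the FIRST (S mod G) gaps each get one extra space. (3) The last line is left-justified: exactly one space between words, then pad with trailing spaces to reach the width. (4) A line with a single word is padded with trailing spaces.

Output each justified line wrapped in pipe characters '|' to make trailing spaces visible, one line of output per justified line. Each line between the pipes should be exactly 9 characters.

Answer: |fish    a|
|take  six|
|soft draw|
|release  |
|plane    |
|oats     |
|valley   |

Derivation:
Line 1: ['fish', 'a'] (min_width=6, slack=3)
Line 2: ['take', 'six'] (min_width=8, slack=1)
Line 3: ['soft', 'draw'] (min_width=9, slack=0)
Line 4: ['release'] (min_width=7, slack=2)
Line 5: ['plane'] (min_width=5, slack=4)
Line 6: ['oats'] (min_width=4, slack=5)
Line 7: ['valley'] (min_width=6, slack=3)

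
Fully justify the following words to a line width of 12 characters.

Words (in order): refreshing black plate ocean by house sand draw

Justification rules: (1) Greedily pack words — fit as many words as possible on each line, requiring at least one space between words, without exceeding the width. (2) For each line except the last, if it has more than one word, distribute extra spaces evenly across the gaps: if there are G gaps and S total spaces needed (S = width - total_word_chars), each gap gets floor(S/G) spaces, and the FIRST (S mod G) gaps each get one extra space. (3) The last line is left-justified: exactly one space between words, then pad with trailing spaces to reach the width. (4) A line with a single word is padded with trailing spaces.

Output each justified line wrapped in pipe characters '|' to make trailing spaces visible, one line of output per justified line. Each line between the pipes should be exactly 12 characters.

Line 1: ['refreshing'] (min_width=10, slack=2)
Line 2: ['black', 'plate'] (min_width=11, slack=1)
Line 3: ['ocean', 'by'] (min_width=8, slack=4)
Line 4: ['house', 'sand'] (min_width=10, slack=2)
Line 5: ['draw'] (min_width=4, slack=8)

Answer: |refreshing  |
|black  plate|
|ocean     by|
|house   sand|
|draw        |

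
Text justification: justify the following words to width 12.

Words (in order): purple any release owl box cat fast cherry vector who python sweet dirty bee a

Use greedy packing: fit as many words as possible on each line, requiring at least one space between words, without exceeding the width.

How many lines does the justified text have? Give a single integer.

Line 1: ['purple', 'any'] (min_width=10, slack=2)
Line 2: ['release', 'owl'] (min_width=11, slack=1)
Line 3: ['box', 'cat', 'fast'] (min_width=12, slack=0)
Line 4: ['cherry'] (min_width=6, slack=6)
Line 5: ['vector', 'who'] (min_width=10, slack=2)
Line 6: ['python', 'sweet'] (min_width=12, slack=0)
Line 7: ['dirty', 'bee', 'a'] (min_width=11, slack=1)
Total lines: 7

Answer: 7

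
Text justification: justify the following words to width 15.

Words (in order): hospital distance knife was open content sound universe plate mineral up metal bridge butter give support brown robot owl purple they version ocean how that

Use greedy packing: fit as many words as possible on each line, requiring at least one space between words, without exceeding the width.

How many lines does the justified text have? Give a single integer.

Line 1: ['hospital'] (min_width=8, slack=7)
Line 2: ['distance', 'knife'] (min_width=14, slack=1)
Line 3: ['was', 'open'] (min_width=8, slack=7)
Line 4: ['content', 'sound'] (min_width=13, slack=2)
Line 5: ['universe', 'plate'] (min_width=14, slack=1)
Line 6: ['mineral', 'up'] (min_width=10, slack=5)
Line 7: ['metal', 'bridge'] (min_width=12, slack=3)
Line 8: ['butter', 'give'] (min_width=11, slack=4)
Line 9: ['support', 'brown'] (min_width=13, slack=2)
Line 10: ['robot', 'owl'] (min_width=9, slack=6)
Line 11: ['purple', 'they'] (min_width=11, slack=4)
Line 12: ['version', 'ocean'] (min_width=13, slack=2)
Line 13: ['how', 'that'] (min_width=8, slack=7)
Total lines: 13

Answer: 13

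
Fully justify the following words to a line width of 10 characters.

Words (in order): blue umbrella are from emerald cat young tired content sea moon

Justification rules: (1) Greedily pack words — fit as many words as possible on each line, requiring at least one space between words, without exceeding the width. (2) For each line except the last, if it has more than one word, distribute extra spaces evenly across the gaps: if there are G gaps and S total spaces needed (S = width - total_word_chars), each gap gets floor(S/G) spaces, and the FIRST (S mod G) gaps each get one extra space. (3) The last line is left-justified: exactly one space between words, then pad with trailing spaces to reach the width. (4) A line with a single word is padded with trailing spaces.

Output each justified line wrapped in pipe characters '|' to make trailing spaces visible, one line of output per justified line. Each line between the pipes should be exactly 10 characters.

Answer: |blue      |
|umbrella  |
|are   from|
|emerald   |
|cat  young|
|tired     |
|content   |
|sea moon  |

Derivation:
Line 1: ['blue'] (min_width=4, slack=6)
Line 2: ['umbrella'] (min_width=8, slack=2)
Line 3: ['are', 'from'] (min_width=8, slack=2)
Line 4: ['emerald'] (min_width=7, slack=3)
Line 5: ['cat', 'young'] (min_width=9, slack=1)
Line 6: ['tired'] (min_width=5, slack=5)
Line 7: ['content'] (min_width=7, slack=3)
Line 8: ['sea', 'moon'] (min_width=8, slack=2)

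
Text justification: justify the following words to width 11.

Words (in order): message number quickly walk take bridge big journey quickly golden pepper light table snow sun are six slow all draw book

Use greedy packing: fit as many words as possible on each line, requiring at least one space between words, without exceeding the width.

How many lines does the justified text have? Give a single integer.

Line 1: ['message'] (min_width=7, slack=4)
Line 2: ['number'] (min_width=6, slack=5)
Line 3: ['quickly'] (min_width=7, slack=4)
Line 4: ['walk', 'take'] (min_width=9, slack=2)
Line 5: ['bridge', 'big'] (min_width=10, slack=1)
Line 6: ['journey'] (min_width=7, slack=4)
Line 7: ['quickly'] (min_width=7, slack=4)
Line 8: ['golden'] (min_width=6, slack=5)
Line 9: ['pepper'] (min_width=6, slack=5)
Line 10: ['light', 'table'] (min_width=11, slack=0)
Line 11: ['snow', 'sun'] (min_width=8, slack=3)
Line 12: ['are', 'six'] (min_width=7, slack=4)
Line 13: ['slow', 'all'] (min_width=8, slack=3)
Line 14: ['draw', 'book'] (min_width=9, slack=2)
Total lines: 14

Answer: 14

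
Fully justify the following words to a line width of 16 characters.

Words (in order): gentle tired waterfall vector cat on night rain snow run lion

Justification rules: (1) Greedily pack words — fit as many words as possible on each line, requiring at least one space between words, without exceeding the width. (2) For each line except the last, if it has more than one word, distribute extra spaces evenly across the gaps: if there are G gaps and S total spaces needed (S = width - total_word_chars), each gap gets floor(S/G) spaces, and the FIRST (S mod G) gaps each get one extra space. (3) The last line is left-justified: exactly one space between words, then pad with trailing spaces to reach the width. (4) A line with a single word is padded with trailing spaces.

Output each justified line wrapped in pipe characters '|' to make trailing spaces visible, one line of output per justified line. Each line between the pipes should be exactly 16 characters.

Answer: |gentle     tired|
|waterfall vector|
|cat   on   night|
|rain   snow  run|
|lion            |

Derivation:
Line 1: ['gentle', 'tired'] (min_width=12, slack=4)
Line 2: ['waterfall', 'vector'] (min_width=16, slack=0)
Line 3: ['cat', 'on', 'night'] (min_width=12, slack=4)
Line 4: ['rain', 'snow', 'run'] (min_width=13, slack=3)
Line 5: ['lion'] (min_width=4, slack=12)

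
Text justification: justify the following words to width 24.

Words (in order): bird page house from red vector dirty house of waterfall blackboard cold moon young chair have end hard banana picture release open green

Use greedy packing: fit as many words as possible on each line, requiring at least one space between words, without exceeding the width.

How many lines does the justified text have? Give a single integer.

Line 1: ['bird', 'page', 'house', 'from', 'red'] (min_width=24, slack=0)
Line 2: ['vector', 'dirty', 'house', 'of'] (min_width=21, slack=3)
Line 3: ['waterfall', 'blackboard'] (min_width=20, slack=4)
Line 4: ['cold', 'moon', 'young', 'chair'] (min_width=21, slack=3)
Line 5: ['have', 'end', 'hard', 'banana'] (min_width=20, slack=4)
Line 6: ['picture', 'release', 'open'] (min_width=20, slack=4)
Line 7: ['green'] (min_width=5, slack=19)
Total lines: 7

Answer: 7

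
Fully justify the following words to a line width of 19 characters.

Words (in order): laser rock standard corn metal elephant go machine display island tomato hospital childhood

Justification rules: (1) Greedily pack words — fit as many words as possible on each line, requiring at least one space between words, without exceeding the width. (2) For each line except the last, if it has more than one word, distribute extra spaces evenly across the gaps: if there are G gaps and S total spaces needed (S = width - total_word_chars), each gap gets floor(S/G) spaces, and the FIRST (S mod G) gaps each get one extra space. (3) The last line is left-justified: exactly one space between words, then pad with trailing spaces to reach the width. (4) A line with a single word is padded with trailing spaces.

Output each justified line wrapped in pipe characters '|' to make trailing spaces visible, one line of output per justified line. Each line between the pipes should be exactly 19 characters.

Line 1: ['laser', 'rock', 'standard'] (min_width=19, slack=0)
Line 2: ['corn', 'metal', 'elephant'] (min_width=19, slack=0)
Line 3: ['go', 'machine', 'display'] (min_width=18, slack=1)
Line 4: ['island', 'tomato'] (min_width=13, slack=6)
Line 5: ['hospital', 'childhood'] (min_width=18, slack=1)

Answer: |laser rock standard|
|corn metal elephant|
|go  machine display|
|island       tomato|
|hospital childhood |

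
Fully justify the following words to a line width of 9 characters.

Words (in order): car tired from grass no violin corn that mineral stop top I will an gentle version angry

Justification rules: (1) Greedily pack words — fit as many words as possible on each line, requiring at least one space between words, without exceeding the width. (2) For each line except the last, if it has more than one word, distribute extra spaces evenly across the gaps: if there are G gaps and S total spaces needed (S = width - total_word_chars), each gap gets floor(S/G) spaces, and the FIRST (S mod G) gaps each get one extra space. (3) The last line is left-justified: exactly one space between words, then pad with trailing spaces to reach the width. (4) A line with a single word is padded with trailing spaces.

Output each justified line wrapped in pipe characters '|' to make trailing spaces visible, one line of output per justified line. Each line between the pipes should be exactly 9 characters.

Line 1: ['car', 'tired'] (min_width=9, slack=0)
Line 2: ['from'] (min_width=4, slack=5)
Line 3: ['grass', 'no'] (min_width=8, slack=1)
Line 4: ['violin'] (min_width=6, slack=3)
Line 5: ['corn', 'that'] (min_width=9, slack=0)
Line 6: ['mineral'] (min_width=7, slack=2)
Line 7: ['stop', 'top'] (min_width=8, slack=1)
Line 8: ['I', 'will', 'an'] (min_width=9, slack=0)
Line 9: ['gentle'] (min_width=6, slack=3)
Line 10: ['version'] (min_width=7, slack=2)
Line 11: ['angry'] (min_width=5, slack=4)

Answer: |car tired|
|from     |
|grass  no|
|violin   |
|corn that|
|mineral  |
|stop  top|
|I will an|
|gentle   |
|version  |
|angry    |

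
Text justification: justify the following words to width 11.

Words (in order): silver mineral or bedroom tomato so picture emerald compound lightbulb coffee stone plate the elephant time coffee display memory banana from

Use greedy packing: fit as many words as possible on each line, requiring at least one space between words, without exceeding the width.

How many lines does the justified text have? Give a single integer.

Answer: 16

Derivation:
Line 1: ['silver'] (min_width=6, slack=5)
Line 2: ['mineral', 'or'] (min_width=10, slack=1)
Line 3: ['bedroom'] (min_width=7, slack=4)
Line 4: ['tomato', 'so'] (min_width=9, slack=2)
Line 5: ['picture'] (min_width=7, slack=4)
Line 6: ['emerald'] (min_width=7, slack=4)
Line 7: ['compound'] (min_width=8, slack=3)
Line 8: ['lightbulb'] (min_width=9, slack=2)
Line 9: ['coffee'] (min_width=6, slack=5)
Line 10: ['stone', 'plate'] (min_width=11, slack=0)
Line 11: ['the'] (min_width=3, slack=8)
Line 12: ['elephant'] (min_width=8, slack=3)
Line 13: ['time', 'coffee'] (min_width=11, slack=0)
Line 14: ['display'] (min_width=7, slack=4)
Line 15: ['memory'] (min_width=6, slack=5)
Line 16: ['banana', 'from'] (min_width=11, slack=0)
Total lines: 16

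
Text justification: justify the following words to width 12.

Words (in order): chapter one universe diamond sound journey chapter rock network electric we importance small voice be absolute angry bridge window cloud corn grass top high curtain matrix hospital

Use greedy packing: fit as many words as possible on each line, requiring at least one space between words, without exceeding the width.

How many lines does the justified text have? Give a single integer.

Line 1: ['chapter', 'one'] (min_width=11, slack=1)
Line 2: ['universe'] (min_width=8, slack=4)
Line 3: ['diamond'] (min_width=7, slack=5)
Line 4: ['sound'] (min_width=5, slack=7)
Line 5: ['journey'] (min_width=7, slack=5)
Line 6: ['chapter', 'rock'] (min_width=12, slack=0)
Line 7: ['network'] (min_width=7, slack=5)
Line 8: ['electric', 'we'] (min_width=11, slack=1)
Line 9: ['importance'] (min_width=10, slack=2)
Line 10: ['small', 'voice'] (min_width=11, slack=1)
Line 11: ['be', 'absolute'] (min_width=11, slack=1)
Line 12: ['angry', 'bridge'] (min_width=12, slack=0)
Line 13: ['window', 'cloud'] (min_width=12, slack=0)
Line 14: ['corn', 'grass'] (min_width=10, slack=2)
Line 15: ['top', 'high'] (min_width=8, slack=4)
Line 16: ['curtain'] (min_width=7, slack=5)
Line 17: ['matrix'] (min_width=6, slack=6)
Line 18: ['hospital'] (min_width=8, slack=4)
Total lines: 18

Answer: 18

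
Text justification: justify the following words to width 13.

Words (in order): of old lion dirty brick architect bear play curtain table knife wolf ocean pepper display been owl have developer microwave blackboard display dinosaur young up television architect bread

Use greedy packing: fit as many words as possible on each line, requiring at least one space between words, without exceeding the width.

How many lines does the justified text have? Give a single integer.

Line 1: ['of', 'old', 'lion'] (min_width=11, slack=2)
Line 2: ['dirty', 'brick'] (min_width=11, slack=2)
Line 3: ['architect'] (min_width=9, slack=4)
Line 4: ['bear', 'play'] (min_width=9, slack=4)
Line 5: ['curtain', 'table'] (min_width=13, slack=0)
Line 6: ['knife', 'wolf'] (min_width=10, slack=3)
Line 7: ['ocean', 'pepper'] (min_width=12, slack=1)
Line 8: ['display', 'been'] (min_width=12, slack=1)
Line 9: ['owl', 'have'] (min_width=8, slack=5)
Line 10: ['developer'] (min_width=9, slack=4)
Line 11: ['microwave'] (min_width=9, slack=4)
Line 12: ['blackboard'] (min_width=10, slack=3)
Line 13: ['display'] (min_width=7, slack=6)
Line 14: ['dinosaur'] (min_width=8, slack=5)
Line 15: ['young', 'up'] (min_width=8, slack=5)
Line 16: ['television'] (min_width=10, slack=3)
Line 17: ['architect'] (min_width=9, slack=4)
Line 18: ['bread'] (min_width=5, slack=8)
Total lines: 18

Answer: 18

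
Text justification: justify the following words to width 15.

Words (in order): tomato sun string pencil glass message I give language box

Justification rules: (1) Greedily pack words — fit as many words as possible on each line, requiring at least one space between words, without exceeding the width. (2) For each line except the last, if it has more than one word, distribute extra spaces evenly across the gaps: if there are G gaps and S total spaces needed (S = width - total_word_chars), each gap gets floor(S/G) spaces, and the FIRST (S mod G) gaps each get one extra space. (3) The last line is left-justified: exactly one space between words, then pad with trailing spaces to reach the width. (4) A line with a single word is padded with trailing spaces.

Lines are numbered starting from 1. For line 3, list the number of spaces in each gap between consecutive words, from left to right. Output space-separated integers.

Answer: 1 1

Derivation:
Line 1: ['tomato', 'sun'] (min_width=10, slack=5)
Line 2: ['string', 'pencil'] (min_width=13, slack=2)
Line 3: ['glass', 'message', 'I'] (min_width=15, slack=0)
Line 4: ['give', 'language'] (min_width=13, slack=2)
Line 5: ['box'] (min_width=3, slack=12)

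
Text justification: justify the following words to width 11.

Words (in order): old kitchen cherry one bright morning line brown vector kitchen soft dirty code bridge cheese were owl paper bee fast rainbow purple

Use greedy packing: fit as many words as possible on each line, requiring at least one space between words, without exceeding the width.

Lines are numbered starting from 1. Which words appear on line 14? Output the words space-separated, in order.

Line 1: ['old', 'kitchen'] (min_width=11, slack=0)
Line 2: ['cherry', 'one'] (min_width=10, slack=1)
Line 3: ['bright'] (min_width=6, slack=5)
Line 4: ['morning'] (min_width=7, slack=4)
Line 5: ['line', 'brown'] (min_width=10, slack=1)
Line 6: ['vector'] (min_width=6, slack=5)
Line 7: ['kitchen'] (min_width=7, slack=4)
Line 8: ['soft', 'dirty'] (min_width=10, slack=1)
Line 9: ['code', 'bridge'] (min_width=11, slack=0)
Line 10: ['cheese', 'were'] (min_width=11, slack=0)
Line 11: ['owl', 'paper'] (min_width=9, slack=2)
Line 12: ['bee', 'fast'] (min_width=8, slack=3)
Line 13: ['rainbow'] (min_width=7, slack=4)
Line 14: ['purple'] (min_width=6, slack=5)

Answer: purple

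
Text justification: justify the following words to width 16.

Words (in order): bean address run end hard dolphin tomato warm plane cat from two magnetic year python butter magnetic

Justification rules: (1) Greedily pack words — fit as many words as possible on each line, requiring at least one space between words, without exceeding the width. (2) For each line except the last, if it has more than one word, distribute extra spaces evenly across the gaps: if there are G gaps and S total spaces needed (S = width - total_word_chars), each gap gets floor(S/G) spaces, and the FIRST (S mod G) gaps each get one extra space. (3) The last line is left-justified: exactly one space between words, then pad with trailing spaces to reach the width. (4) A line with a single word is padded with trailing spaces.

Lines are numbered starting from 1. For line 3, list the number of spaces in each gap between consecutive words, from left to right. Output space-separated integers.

Line 1: ['bean', 'address', 'run'] (min_width=16, slack=0)
Line 2: ['end', 'hard', 'dolphin'] (min_width=16, slack=0)
Line 3: ['tomato', 'warm'] (min_width=11, slack=5)
Line 4: ['plane', 'cat', 'from'] (min_width=14, slack=2)
Line 5: ['two', 'magnetic'] (min_width=12, slack=4)
Line 6: ['year', 'python'] (min_width=11, slack=5)
Line 7: ['butter', 'magnetic'] (min_width=15, slack=1)

Answer: 6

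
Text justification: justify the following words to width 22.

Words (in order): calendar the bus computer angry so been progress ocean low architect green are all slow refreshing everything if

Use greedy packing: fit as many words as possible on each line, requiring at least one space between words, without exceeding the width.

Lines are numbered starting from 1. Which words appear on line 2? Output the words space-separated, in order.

Line 1: ['calendar', 'the', 'bus'] (min_width=16, slack=6)
Line 2: ['computer', 'angry', 'so', 'been'] (min_width=22, slack=0)
Line 3: ['progress', 'ocean', 'low'] (min_width=18, slack=4)
Line 4: ['architect', 'green', 'are'] (min_width=19, slack=3)
Line 5: ['all', 'slow', 'refreshing'] (min_width=19, slack=3)
Line 6: ['everything', 'if'] (min_width=13, slack=9)

Answer: computer angry so been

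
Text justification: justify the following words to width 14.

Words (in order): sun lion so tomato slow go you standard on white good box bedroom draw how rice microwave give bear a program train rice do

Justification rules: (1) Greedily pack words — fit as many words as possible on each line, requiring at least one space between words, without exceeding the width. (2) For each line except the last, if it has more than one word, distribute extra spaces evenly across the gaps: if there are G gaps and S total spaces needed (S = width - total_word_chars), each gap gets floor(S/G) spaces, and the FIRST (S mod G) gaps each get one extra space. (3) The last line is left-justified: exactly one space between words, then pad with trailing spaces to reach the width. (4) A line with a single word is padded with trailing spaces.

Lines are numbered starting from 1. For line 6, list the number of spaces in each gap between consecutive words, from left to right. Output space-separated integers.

Answer: 2 1

Derivation:
Line 1: ['sun', 'lion', 'so'] (min_width=11, slack=3)
Line 2: ['tomato', 'slow', 'go'] (min_width=14, slack=0)
Line 3: ['you', 'standard'] (min_width=12, slack=2)
Line 4: ['on', 'white', 'good'] (min_width=13, slack=1)
Line 5: ['box', 'bedroom'] (min_width=11, slack=3)
Line 6: ['draw', 'how', 'rice'] (min_width=13, slack=1)
Line 7: ['microwave', 'give'] (min_width=14, slack=0)
Line 8: ['bear', 'a', 'program'] (min_width=14, slack=0)
Line 9: ['train', 'rice', 'do'] (min_width=13, slack=1)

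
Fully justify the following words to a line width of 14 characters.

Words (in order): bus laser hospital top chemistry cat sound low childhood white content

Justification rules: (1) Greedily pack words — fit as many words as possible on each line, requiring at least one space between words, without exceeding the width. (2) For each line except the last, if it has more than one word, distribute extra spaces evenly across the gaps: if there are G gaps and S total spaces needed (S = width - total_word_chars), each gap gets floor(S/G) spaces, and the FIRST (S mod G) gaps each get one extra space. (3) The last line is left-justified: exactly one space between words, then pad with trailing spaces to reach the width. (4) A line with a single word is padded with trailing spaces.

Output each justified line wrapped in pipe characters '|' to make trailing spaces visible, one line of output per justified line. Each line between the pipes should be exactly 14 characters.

Line 1: ['bus', 'laser'] (min_width=9, slack=5)
Line 2: ['hospital', 'top'] (min_width=12, slack=2)
Line 3: ['chemistry', 'cat'] (min_width=13, slack=1)
Line 4: ['sound', 'low'] (min_width=9, slack=5)
Line 5: ['childhood'] (min_width=9, slack=5)
Line 6: ['white', 'content'] (min_width=13, slack=1)

Answer: |bus      laser|
|hospital   top|
|chemistry  cat|
|sound      low|
|childhood     |
|white content |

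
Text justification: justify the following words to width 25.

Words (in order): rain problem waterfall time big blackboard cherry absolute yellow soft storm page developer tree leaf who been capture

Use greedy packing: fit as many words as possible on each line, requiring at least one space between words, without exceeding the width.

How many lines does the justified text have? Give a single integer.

Answer: 6

Derivation:
Line 1: ['rain', 'problem', 'waterfall'] (min_width=22, slack=3)
Line 2: ['time', 'big', 'blackboard'] (min_width=19, slack=6)
Line 3: ['cherry', 'absolute', 'yellow'] (min_width=22, slack=3)
Line 4: ['soft', 'storm', 'page', 'developer'] (min_width=25, slack=0)
Line 5: ['tree', 'leaf', 'who', 'been'] (min_width=18, slack=7)
Line 6: ['capture'] (min_width=7, slack=18)
Total lines: 6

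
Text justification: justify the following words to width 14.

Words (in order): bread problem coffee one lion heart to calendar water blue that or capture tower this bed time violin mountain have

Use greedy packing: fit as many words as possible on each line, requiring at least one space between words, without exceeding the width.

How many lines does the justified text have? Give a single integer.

Line 1: ['bread', 'problem'] (min_width=13, slack=1)
Line 2: ['coffee', 'one'] (min_width=10, slack=4)
Line 3: ['lion', 'heart', 'to'] (min_width=13, slack=1)
Line 4: ['calendar', 'water'] (min_width=14, slack=0)
Line 5: ['blue', 'that', 'or'] (min_width=12, slack=2)
Line 6: ['capture', 'tower'] (min_width=13, slack=1)
Line 7: ['this', 'bed', 'time'] (min_width=13, slack=1)
Line 8: ['violin'] (min_width=6, slack=8)
Line 9: ['mountain', 'have'] (min_width=13, slack=1)
Total lines: 9

Answer: 9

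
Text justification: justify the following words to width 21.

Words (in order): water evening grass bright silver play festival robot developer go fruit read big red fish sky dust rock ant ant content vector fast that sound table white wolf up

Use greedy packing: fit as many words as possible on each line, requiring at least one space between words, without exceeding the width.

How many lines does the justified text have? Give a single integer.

Line 1: ['water', 'evening', 'grass'] (min_width=19, slack=2)
Line 2: ['bright', 'silver', 'play'] (min_width=18, slack=3)
Line 3: ['festival', 'robot'] (min_width=14, slack=7)
Line 4: ['developer', 'go', 'fruit'] (min_width=18, slack=3)
Line 5: ['read', 'big', 'red', 'fish', 'sky'] (min_width=21, slack=0)
Line 6: ['dust', 'rock', 'ant', 'ant'] (min_width=17, slack=4)
Line 7: ['content', 'vector', 'fast'] (min_width=19, slack=2)
Line 8: ['that', 'sound', 'table'] (min_width=16, slack=5)
Line 9: ['white', 'wolf', 'up'] (min_width=13, slack=8)
Total lines: 9

Answer: 9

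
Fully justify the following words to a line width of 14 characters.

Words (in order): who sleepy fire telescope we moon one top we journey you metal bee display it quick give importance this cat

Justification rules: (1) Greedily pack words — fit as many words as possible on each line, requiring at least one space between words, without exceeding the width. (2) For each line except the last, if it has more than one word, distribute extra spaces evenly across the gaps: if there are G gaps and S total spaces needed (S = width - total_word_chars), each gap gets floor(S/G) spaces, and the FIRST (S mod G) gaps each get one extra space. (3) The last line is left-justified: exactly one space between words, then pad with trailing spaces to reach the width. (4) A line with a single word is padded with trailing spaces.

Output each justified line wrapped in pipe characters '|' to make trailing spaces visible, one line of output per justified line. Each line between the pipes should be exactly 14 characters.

Answer: |who     sleepy|
|fire telescope|
|we   moon  one|
|top we journey|
|you  metal bee|
|display     it|
|quick     give|
|importance    |
|this cat      |

Derivation:
Line 1: ['who', 'sleepy'] (min_width=10, slack=4)
Line 2: ['fire', 'telescope'] (min_width=14, slack=0)
Line 3: ['we', 'moon', 'one'] (min_width=11, slack=3)
Line 4: ['top', 'we', 'journey'] (min_width=14, slack=0)
Line 5: ['you', 'metal', 'bee'] (min_width=13, slack=1)
Line 6: ['display', 'it'] (min_width=10, slack=4)
Line 7: ['quick', 'give'] (min_width=10, slack=4)
Line 8: ['importance'] (min_width=10, slack=4)
Line 9: ['this', 'cat'] (min_width=8, slack=6)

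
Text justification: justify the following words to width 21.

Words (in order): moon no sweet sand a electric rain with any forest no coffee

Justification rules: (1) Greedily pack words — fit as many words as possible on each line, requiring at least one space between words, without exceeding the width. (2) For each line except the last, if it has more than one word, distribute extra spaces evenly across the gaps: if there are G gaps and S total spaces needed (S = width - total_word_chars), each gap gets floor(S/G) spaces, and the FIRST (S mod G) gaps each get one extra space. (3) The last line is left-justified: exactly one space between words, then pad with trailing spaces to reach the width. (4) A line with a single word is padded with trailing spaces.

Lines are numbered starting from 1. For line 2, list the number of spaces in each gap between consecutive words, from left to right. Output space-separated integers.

Line 1: ['moon', 'no', 'sweet', 'sand', 'a'] (min_width=20, slack=1)
Line 2: ['electric', 'rain', 'with'] (min_width=18, slack=3)
Line 3: ['any', 'forest', 'no', 'coffee'] (min_width=20, slack=1)

Answer: 3 2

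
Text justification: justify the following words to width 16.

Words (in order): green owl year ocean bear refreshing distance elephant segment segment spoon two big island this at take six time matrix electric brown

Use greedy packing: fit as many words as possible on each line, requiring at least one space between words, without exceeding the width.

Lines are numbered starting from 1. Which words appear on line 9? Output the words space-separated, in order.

Answer: time matrix

Derivation:
Line 1: ['green', 'owl', 'year'] (min_width=14, slack=2)
Line 2: ['ocean', 'bear'] (min_width=10, slack=6)
Line 3: ['refreshing'] (min_width=10, slack=6)
Line 4: ['distance'] (min_width=8, slack=8)
Line 5: ['elephant', 'segment'] (min_width=16, slack=0)
Line 6: ['segment', 'spoon'] (min_width=13, slack=3)
Line 7: ['two', 'big', 'island'] (min_width=14, slack=2)
Line 8: ['this', 'at', 'take', 'six'] (min_width=16, slack=0)
Line 9: ['time', 'matrix'] (min_width=11, slack=5)
Line 10: ['electric', 'brown'] (min_width=14, slack=2)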